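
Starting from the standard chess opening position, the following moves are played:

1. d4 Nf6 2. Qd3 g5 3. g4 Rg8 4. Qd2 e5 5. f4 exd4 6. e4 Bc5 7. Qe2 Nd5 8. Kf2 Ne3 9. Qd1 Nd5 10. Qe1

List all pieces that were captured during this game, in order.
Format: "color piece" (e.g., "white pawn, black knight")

Tracking captures:
  exd4: captured white pawn

white pawn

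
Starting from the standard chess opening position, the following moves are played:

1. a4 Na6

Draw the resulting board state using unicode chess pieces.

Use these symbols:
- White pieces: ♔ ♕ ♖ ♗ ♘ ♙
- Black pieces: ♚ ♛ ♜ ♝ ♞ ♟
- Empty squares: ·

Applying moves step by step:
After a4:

♜ ♞ ♝ ♛ ♚ ♝ ♞ ♜
♟ ♟ ♟ ♟ ♟ ♟ ♟ ♟
· · · · · · · ·
· · · · · · · ·
♙ · · · · · · ·
· · · · · · · ·
· ♙ ♙ ♙ ♙ ♙ ♙ ♙
♖ ♘ ♗ ♕ ♔ ♗ ♘ ♖


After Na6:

♜ · ♝ ♛ ♚ ♝ ♞ ♜
♟ ♟ ♟ ♟ ♟ ♟ ♟ ♟
♞ · · · · · · ·
· · · · · · · ·
♙ · · · · · · ·
· · · · · · · ·
· ♙ ♙ ♙ ♙ ♙ ♙ ♙
♖ ♘ ♗ ♕ ♔ ♗ ♘ ♖



  a b c d e f g h
  ─────────────────
8│♜ · ♝ ♛ ♚ ♝ ♞ ♜│8
7│♟ ♟ ♟ ♟ ♟ ♟ ♟ ♟│7
6│♞ · · · · · · ·│6
5│· · · · · · · ·│5
4│♙ · · · · · · ·│4
3│· · · · · · · ·│3
2│· ♙ ♙ ♙ ♙ ♙ ♙ ♙│2
1│♖ ♘ ♗ ♕ ♔ ♗ ♘ ♖│1
  ─────────────────
  a b c d e f g h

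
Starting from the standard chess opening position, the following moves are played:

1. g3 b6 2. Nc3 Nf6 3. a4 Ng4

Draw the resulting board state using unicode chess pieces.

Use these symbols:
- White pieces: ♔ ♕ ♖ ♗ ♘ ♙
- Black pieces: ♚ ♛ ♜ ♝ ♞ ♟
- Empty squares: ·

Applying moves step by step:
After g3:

♜ ♞ ♝ ♛ ♚ ♝ ♞ ♜
♟ ♟ ♟ ♟ ♟ ♟ ♟ ♟
· · · · · · · ·
· · · · · · · ·
· · · · · · · ·
· · · · · · ♙ ·
♙ ♙ ♙ ♙ ♙ ♙ · ♙
♖ ♘ ♗ ♕ ♔ ♗ ♘ ♖


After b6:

♜ ♞ ♝ ♛ ♚ ♝ ♞ ♜
♟ · ♟ ♟ ♟ ♟ ♟ ♟
· ♟ · · · · · ·
· · · · · · · ·
· · · · · · · ·
· · · · · · ♙ ·
♙ ♙ ♙ ♙ ♙ ♙ · ♙
♖ ♘ ♗ ♕ ♔ ♗ ♘ ♖


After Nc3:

♜ ♞ ♝ ♛ ♚ ♝ ♞ ♜
♟ · ♟ ♟ ♟ ♟ ♟ ♟
· ♟ · · · · · ·
· · · · · · · ·
· · · · · · · ·
· · ♘ · · · ♙ ·
♙ ♙ ♙ ♙ ♙ ♙ · ♙
♖ · ♗ ♕ ♔ ♗ ♘ ♖


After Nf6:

♜ ♞ ♝ ♛ ♚ ♝ · ♜
♟ · ♟ ♟ ♟ ♟ ♟ ♟
· ♟ · · · ♞ · ·
· · · · · · · ·
· · · · · · · ·
· · ♘ · · · ♙ ·
♙ ♙ ♙ ♙ ♙ ♙ · ♙
♖ · ♗ ♕ ♔ ♗ ♘ ♖


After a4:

♜ ♞ ♝ ♛ ♚ ♝ · ♜
♟ · ♟ ♟ ♟ ♟ ♟ ♟
· ♟ · · · ♞ · ·
· · · · · · · ·
♙ · · · · · · ·
· · ♘ · · · ♙ ·
· ♙ ♙ ♙ ♙ ♙ · ♙
♖ · ♗ ♕ ♔ ♗ ♘ ♖


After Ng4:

♜ ♞ ♝ ♛ ♚ ♝ · ♜
♟ · ♟ ♟ ♟ ♟ ♟ ♟
· ♟ · · · · · ·
· · · · · · · ·
♙ · · · · · ♞ ·
· · ♘ · · · ♙ ·
· ♙ ♙ ♙ ♙ ♙ · ♙
♖ · ♗ ♕ ♔ ♗ ♘ ♖



  a b c d e f g h
  ─────────────────
8│♜ ♞ ♝ ♛ ♚ ♝ · ♜│8
7│♟ · ♟ ♟ ♟ ♟ ♟ ♟│7
6│· ♟ · · · · · ·│6
5│· · · · · · · ·│5
4│♙ · · · · · ♞ ·│4
3│· · ♘ · · · ♙ ·│3
2│· ♙ ♙ ♙ ♙ ♙ · ♙│2
1│♖ · ♗ ♕ ♔ ♗ ♘ ♖│1
  ─────────────────
  a b c d e f g h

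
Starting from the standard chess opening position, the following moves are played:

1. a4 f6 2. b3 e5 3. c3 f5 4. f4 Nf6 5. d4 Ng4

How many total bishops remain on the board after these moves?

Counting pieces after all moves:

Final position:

  a b c d e f g h
  ─────────────────
8│♜ ♞ ♝ ♛ ♚ ♝ · ♜│8
7│♟ ♟ ♟ ♟ · · ♟ ♟│7
6│· · · · · · · ·│6
5│· · · · ♟ ♟ · ·│5
4│♙ · · ♙ · ♙ ♞ ·│4
3│· ♙ ♙ · · · · ·│3
2│· · · · ♙ · ♙ ♙│2
1│♖ ♘ ♗ ♕ ♔ ♗ ♘ ♖│1
  ─────────────────
  a b c d e f g h


4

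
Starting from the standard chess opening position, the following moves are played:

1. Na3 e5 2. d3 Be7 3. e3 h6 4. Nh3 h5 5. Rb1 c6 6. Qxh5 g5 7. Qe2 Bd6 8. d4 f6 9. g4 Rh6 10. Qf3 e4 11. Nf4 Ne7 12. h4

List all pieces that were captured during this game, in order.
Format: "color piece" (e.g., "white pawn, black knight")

Tracking captures:
  Qxh5: captured black pawn

black pawn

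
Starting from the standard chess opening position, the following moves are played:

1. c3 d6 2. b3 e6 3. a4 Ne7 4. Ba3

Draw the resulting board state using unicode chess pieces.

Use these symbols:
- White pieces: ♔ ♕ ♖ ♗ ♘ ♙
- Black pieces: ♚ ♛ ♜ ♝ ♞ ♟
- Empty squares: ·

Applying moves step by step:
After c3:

♜ ♞ ♝ ♛ ♚ ♝ ♞ ♜
♟ ♟ ♟ ♟ ♟ ♟ ♟ ♟
· · · · · · · ·
· · · · · · · ·
· · · · · · · ·
· · ♙ · · · · ·
♙ ♙ · ♙ ♙ ♙ ♙ ♙
♖ ♘ ♗ ♕ ♔ ♗ ♘ ♖


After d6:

♜ ♞ ♝ ♛ ♚ ♝ ♞ ♜
♟ ♟ ♟ · ♟ ♟ ♟ ♟
· · · ♟ · · · ·
· · · · · · · ·
· · · · · · · ·
· · ♙ · · · · ·
♙ ♙ · ♙ ♙ ♙ ♙ ♙
♖ ♘ ♗ ♕ ♔ ♗ ♘ ♖


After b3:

♜ ♞ ♝ ♛ ♚ ♝ ♞ ♜
♟ ♟ ♟ · ♟ ♟ ♟ ♟
· · · ♟ · · · ·
· · · · · · · ·
· · · · · · · ·
· ♙ ♙ · · · · ·
♙ · · ♙ ♙ ♙ ♙ ♙
♖ ♘ ♗ ♕ ♔ ♗ ♘ ♖


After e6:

♜ ♞ ♝ ♛ ♚ ♝ ♞ ♜
♟ ♟ ♟ · · ♟ ♟ ♟
· · · ♟ ♟ · · ·
· · · · · · · ·
· · · · · · · ·
· ♙ ♙ · · · · ·
♙ · · ♙ ♙ ♙ ♙ ♙
♖ ♘ ♗ ♕ ♔ ♗ ♘ ♖


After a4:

♜ ♞ ♝ ♛ ♚ ♝ ♞ ♜
♟ ♟ ♟ · · ♟ ♟ ♟
· · · ♟ ♟ · · ·
· · · · · · · ·
♙ · · · · · · ·
· ♙ ♙ · · · · ·
· · · ♙ ♙ ♙ ♙ ♙
♖ ♘ ♗ ♕ ♔ ♗ ♘ ♖


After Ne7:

♜ ♞ ♝ ♛ ♚ ♝ · ♜
♟ ♟ ♟ · ♞ ♟ ♟ ♟
· · · ♟ ♟ · · ·
· · · · · · · ·
♙ · · · · · · ·
· ♙ ♙ · · · · ·
· · · ♙ ♙ ♙ ♙ ♙
♖ ♘ ♗ ♕ ♔ ♗ ♘ ♖


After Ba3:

♜ ♞ ♝ ♛ ♚ ♝ · ♜
♟ ♟ ♟ · ♞ ♟ ♟ ♟
· · · ♟ ♟ · · ·
· · · · · · · ·
♙ · · · · · · ·
♗ ♙ ♙ · · · · ·
· · · ♙ ♙ ♙ ♙ ♙
♖ ♘ · ♕ ♔ ♗ ♘ ♖



  a b c d e f g h
  ─────────────────
8│♜ ♞ ♝ ♛ ♚ ♝ · ♜│8
7│♟ ♟ ♟ · ♞ ♟ ♟ ♟│7
6│· · · ♟ ♟ · · ·│6
5│· · · · · · · ·│5
4│♙ · · · · · · ·│4
3│♗ ♙ ♙ · · · · ·│3
2│· · · ♙ ♙ ♙ ♙ ♙│2
1│♖ ♘ · ♕ ♔ ♗ ♘ ♖│1
  ─────────────────
  a b c d e f g h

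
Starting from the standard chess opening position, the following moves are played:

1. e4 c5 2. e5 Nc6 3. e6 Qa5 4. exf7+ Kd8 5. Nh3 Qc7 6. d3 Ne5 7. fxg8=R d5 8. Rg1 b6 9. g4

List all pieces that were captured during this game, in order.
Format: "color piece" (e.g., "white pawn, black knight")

Tracking captures:
  exf7+: captured black pawn
  fxg8=R: captured black knight

black pawn, black knight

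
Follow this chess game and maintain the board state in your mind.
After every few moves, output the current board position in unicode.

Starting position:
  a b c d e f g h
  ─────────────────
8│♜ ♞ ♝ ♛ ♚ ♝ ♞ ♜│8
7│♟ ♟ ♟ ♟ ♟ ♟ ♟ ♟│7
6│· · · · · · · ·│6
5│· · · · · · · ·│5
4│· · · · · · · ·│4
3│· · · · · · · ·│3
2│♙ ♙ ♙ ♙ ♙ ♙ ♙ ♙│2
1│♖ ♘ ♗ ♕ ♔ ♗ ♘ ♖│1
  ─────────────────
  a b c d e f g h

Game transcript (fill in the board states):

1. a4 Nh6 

  a b c d e f g h
  ─────────────────
8│♜ ♞ ♝ ♛ ♚ ♝ · ♜│8
7│♟ ♟ ♟ ♟ ♟ ♟ ♟ ♟│7
6│· · · · · · · ♞│6
5│· · · · · · · ·│5
4│♙ · · · · · · ·│4
3│· · · · · · · ·│3
2│· ♙ ♙ ♙ ♙ ♙ ♙ ♙│2
1│♖ ♘ ♗ ♕ ♔ ♗ ♘ ♖│1
  ─────────────────
  a b c d e f g h

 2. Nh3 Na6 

  a b c d e f g h
  ─────────────────
8│♜ · ♝ ♛ ♚ ♝ · ♜│8
7│♟ ♟ ♟ ♟ ♟ ♟ ♟ ♟│7
6│♞ · · · · · · ♞│6
5│· · · · · · · ·│5
4│♙ · · · · · · ·│4
3│· · · · · · · ♘│3
2│· ♙ ♙ ♙ ♙ ♙ ♙ ♙│2
1│♖ ♘ ♗ ♕ ♔ ♗ · ♖│1
  ─────────────────
  a b c d e f g h

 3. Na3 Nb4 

  a b c d e f g h
  ─────────────────
8│♜ · ♝ ♛ ♚ ♝ · ♜│8
7│♟ ♟ ♟ ♟ ♟ ♟ ♟ ♟│7
6│· · · · · · · ♞│6
5│· · · · · · · ·│5
4│♙ ♞ · · · · · ·│4
3│♘ · · · · · · ♘│3
2│· ♙ ♙ ♙ ♙ ♙ ♙ ♙│2
1│♖ · ♗ ♕ ♔ ♗ · ♖│1
  ─────────────────
  a b c d e f g h

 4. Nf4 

  a b c d e f g h
  ─────────────────
8│♜ · ♝ ♛ ♚ ♝ · ♜│8
7│♟ ♟ ♟ ♟ ♟ ♟ ♟ ♟│7
6│· · · · · · · ♞│6
5│· · · · · · · ·│5
4│♙ ♞ · · · ♘ · ·│4
3│♘ · · · · · · ·│3
2│· ♙ ♙ ♙ ♙ ♙ ♙ ♙│2
1│♖ · ♗ ♕ ♔ ♗ · ♖│1
  ─────────────────
  a b c d e f g h


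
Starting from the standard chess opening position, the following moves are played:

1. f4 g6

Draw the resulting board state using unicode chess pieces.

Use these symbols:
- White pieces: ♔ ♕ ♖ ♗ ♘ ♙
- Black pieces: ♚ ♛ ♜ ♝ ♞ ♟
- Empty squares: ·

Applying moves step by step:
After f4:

♜ ♞ ♝ ♛ ♚ ♝ ♞ ♜
♟ ♟ ♟ ♟ ♟ ♟ ♟ ♟
· · · · · · · ·
· · · · · · · ·
· · · · · ♙ · ·
· · · · · · · ·
♙ ♙ ♙ ♙ ♙ · ♙ ♙
♖ ♘ ♗ ♕ ♔ ♗ ♘ ♖


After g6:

♜ ♞ ♝ ♛ ♚ ♝ ♞ ♜
♟ ♟ ♟ ♟ ♟ ♟ · ♟
· · · · · · ♟ ·
· · · · · · · ·
· · · · · ♙ · ·
· · · · · · · ·
♙ ♙ ♙ ♙ ♙ · ♙ ♙
♖ ♘ ♗ ♕ ♔ ♗ ♘ ♖



  a b c d e f g h
  ─────────────────
8│♜ ♞ ♝ ♛ ♚ ♝ ♞ ♜│8
7│♟ ♟ ♟ ♟ ♟ ♟ · ♟│7
6│· · · · · · ♟ ·│6
5│· · · · · · · ·│5
4│· · · · · ♙ · ·│4
3│· · · · · · · ·│3
2│♙ ♙ ♙ ♙ ♙ · ♙ ♙│2
1│♖ ♘ ♗ ♕ ♔ ♗ ♘ ♖│1
  ─────────────────
  a b c d e f g h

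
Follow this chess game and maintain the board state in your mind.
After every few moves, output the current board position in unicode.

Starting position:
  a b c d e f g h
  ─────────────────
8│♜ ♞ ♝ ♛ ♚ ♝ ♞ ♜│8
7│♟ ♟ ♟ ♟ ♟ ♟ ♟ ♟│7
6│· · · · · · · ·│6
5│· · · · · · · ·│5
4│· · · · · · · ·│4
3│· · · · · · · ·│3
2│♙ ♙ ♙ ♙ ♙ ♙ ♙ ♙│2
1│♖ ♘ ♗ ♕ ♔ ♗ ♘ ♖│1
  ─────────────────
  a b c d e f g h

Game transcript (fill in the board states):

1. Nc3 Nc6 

  a b c d e f g h
  ─────────────────
8│♜ · ♝ ♛ ♚ ♝ ♞ ♜│8
7│♟ ♟ ♟ ♟ ♟ ♟ ♟ ♟│7
6│· · ♞ · · · · ·│6
5│· · · · · · · ·│5
4│· · · · · · · ·│4
3│· · ♘ · · · · ·│3
2│♙ ♙ ♙ ♙ ♙ ♙ ♙ ♙│2
1│♖ · ♗ ♕ ♔ ♗ ♘ ♖│1
  ─────────────────
  a b c d e f g h

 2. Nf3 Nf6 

  a b c d e f g h
  ─────────────────
8│♜ · ♝ ♛ ♚ ♝ · ♜│8
7│♟ ♟ ♟ ♟ ♟ ♟ ♟ ♟│7
6│· · ♞ · · ♞ · ·│6
5│· · · · · · · ·│5
4│· · · · · · · ·│4
3│· · ♘ · · ♘ · ·│3
2│♙ ♙ ♙ ♙ ♙ ♙ ♙ ♙│2
1│♖ · ♗ ♕ ♔ ♗ · ♖│1
  ─────────────────
  a b c d e f g h

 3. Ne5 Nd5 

  a b c d e f g h
  ─────────────────
8│♜ · ♝ ♛ ♚ ♝ · ♜│8
7│♟ ♟ ♟ ♟ ♟ ♟ ♟ ♟│7
6│· · ♞ · · · · ·│6
5│· · · ♞ ♘ · · ·│5
4│· · · · · · · ·│4
3│· · ♘ · · · · ·│3
2│♙ ♙ ♙ ♙ ♙ ♙ ♙ ♙│2
1│♖ · ♗ ♕ ♔ ♗ · ♖│1
  ─────────────────
  a b c d e f g h

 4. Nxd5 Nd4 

  a b c d e f g h
  ─────────────────
8│♜ · ♝ ♛ ♚ ♝ · ♜│8
7│♟ ♟ ♟ ♟ ♟ ♟ ♟ ♟│7
6│· · · · · · · ·│6
5│· · · ♘ ♘ · · ·│5
4│· · · ♞ · · · ·│4
3│· · · · · · · ·│3
2│♙ ♙ ♙ ♙ ♙ ♙ ♙ ♙│2
1│♖ · ♗ ♕ ♔ ♗ · ♖│1
  ─────────────────
  a b c d e f g h

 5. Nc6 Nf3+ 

  a b c d e f g h
  ─────────────────
8│♜ · ♝ ♛ ♚ ♝ · ♜│8
7│♟ ♟ ♟ ♟ ♟ ♟ ♟ ♟│7
6│· · ♘ · · · · ·│6
5│· · · ♘ · · · ·│5
4│· · · · · · · ·│4
3│· · · · · ♞ · ·│3
2│♙ ♙ ♙ ♙ ♙ ♙ ♙ ♙│2
1│♖ · ♗ ♕ ♔ ♗ · ♖│1
  ─────────────────
  a b c d e f g h



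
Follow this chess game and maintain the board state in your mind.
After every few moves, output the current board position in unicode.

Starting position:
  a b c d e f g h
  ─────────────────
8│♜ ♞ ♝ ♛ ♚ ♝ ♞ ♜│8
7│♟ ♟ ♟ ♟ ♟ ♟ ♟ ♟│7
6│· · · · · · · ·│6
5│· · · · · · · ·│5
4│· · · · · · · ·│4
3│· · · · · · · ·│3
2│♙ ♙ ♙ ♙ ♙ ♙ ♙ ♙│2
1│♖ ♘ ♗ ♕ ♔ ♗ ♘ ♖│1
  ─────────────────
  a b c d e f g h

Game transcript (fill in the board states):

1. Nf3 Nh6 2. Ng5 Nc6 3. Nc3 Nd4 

  a b c d e f g h
  ─────────────────
8│♜ · ♝ ♛ ♚ ♝ · ♜│8
7│♟ ♟ ♟ ♟ ♟ ♟ ♟ ♟│7
6│· · · · · · · ♞│6
5│· · · · · · ♘ ·│5
4│· · · ♞ · · · ·│4
3│· · ♘ · · · · ·│3
2│♙ ♙ ♙ ♙ ♙ ♙ ♙ ♙│2
1│♖ · ♗ ♕ ♔ ♗ · ♖│1
  ─────────────────
  a b c d e f g h

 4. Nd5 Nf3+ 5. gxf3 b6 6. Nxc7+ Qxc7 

  a b c d e f g h
  ─────────────────
8│♜ · ♝ · ♚ ♝ · ♜│8
7│♟ · ♛ ♟ ♟ ♟ ♟ ♟│7
6│· ♟ · · · · · ♞│6
5│· · · · · · ♘ ·│5
4│· · · · · · · ·│4
3│· · · · · ♙ · ·│3
2│♙ ♙ ♙ ♙ ♙ ♙ · ♙│2
1│♖ · ♗ ♕ ♔ ♗ · ♖│1
  ─────────────────
  a b c d e f g h

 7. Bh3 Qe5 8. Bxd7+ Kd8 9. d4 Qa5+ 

  a b c d e f g h
  ─────────────────
8│♜ · ♝ ♚ · ♝ · ♜│8
7│♟ · · ♗ ♟ ♟ ♟ ♟│7
6│· ♟ · · · · · ♞│6
5│♛ · · · · · ♘ ·│5
4│· · · ♙ · · · ·│4
3│· · · · · ♙ · ·│3
2│♙ ♙ ♙ · ♙ ♙ · ♙│2
1│♖ · ♗ ♕ ♔ · · ♖│1
  ─────────────────
  a b c d e f g h

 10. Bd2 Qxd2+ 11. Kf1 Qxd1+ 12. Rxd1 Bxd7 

  a b c d e f g h
  ─────────────────
8│♜ · · ♚ · ♝ · ♜│8
7│♟ · · ♝ ♟ ♟ ♟ ♟│7
6│· ♟ · · · · · ♞│6
5│· · · · · · ♘ ·│5
4│· · · ♙ · · · ·│4
3│· · · · · ♙ · ·│3
2│♙ ♙ ♙ · ♙ ♙ · ♙│2
1│· · · ♖ · ♔ · ♖│1
  ─────────────────
  a b c d e f g h



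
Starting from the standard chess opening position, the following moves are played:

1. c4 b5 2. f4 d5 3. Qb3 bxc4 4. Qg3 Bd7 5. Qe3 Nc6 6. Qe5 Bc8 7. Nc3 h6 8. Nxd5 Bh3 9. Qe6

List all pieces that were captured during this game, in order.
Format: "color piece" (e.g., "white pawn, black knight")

Tracking captures:
  bxc4: captured white pawn
  Nxd5: captured black pawn

white pawn, black pawn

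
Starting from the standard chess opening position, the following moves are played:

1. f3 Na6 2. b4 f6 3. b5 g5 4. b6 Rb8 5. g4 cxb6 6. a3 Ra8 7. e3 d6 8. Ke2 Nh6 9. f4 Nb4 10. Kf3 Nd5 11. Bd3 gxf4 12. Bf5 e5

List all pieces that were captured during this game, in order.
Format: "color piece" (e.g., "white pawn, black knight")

Tracking captures:
  cxb6: captured white pawn
  gxf4: captured white pawn

white pawn, white pawn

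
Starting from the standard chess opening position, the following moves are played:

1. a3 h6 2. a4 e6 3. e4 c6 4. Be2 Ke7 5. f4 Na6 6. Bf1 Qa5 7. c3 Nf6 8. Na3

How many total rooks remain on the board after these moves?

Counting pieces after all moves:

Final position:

  a b c d e f g h
  ─────────────────
8│♜ · ♝ · · ♝ · ♜│8
7│♟ ♟ · ♟ ♚ ♟ ♟ ·│7
6│♞ · ♟ · ♟ ♞ · ♟│6
5│♛ · · · · · · ·│5
4│♙ · · · ♙ ♙ · ·│4
3│♘ · ♙ · · · · ·│3
2│· ♙ · ♙ · · ♙ ♙│2
1│♖ · ♗ ♕ ♔ ♗ ♘ ♖│1
  ─────────────────
  a b c d e f g h


4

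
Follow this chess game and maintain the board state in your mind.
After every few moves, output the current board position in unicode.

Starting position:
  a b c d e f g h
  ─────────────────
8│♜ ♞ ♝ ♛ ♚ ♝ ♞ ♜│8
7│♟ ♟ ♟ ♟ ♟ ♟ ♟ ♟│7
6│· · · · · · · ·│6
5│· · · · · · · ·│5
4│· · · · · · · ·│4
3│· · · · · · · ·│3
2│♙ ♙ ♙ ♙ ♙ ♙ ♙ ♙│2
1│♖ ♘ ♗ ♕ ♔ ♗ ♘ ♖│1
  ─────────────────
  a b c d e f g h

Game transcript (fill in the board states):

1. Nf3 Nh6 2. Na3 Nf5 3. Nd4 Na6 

  a b c d e f g h
  ─────────────────
8│♜ · ♝ ♛ ♚ ♝ · ♜│8
7│♟ ♟ ♟ ♟ ♟ ♟ ♟ ♟│7
6│♞ · · · · · · ·│6
5│· · · · · ♞ · ·│5
4│· · · ♘ · · · ·│4
3│♘ · · · · · · ·│3
2│♙ ♙ ♙ ♙ ♙ ♙ ♙ ♙│2
1│♖ · ♗ ♕ ♔ ♗ · ♖│1
  ─────────────────
  a b c d e f g h

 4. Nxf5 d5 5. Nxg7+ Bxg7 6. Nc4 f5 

  a b c d e f g h
  ─────────────────
8│♜ · ♝ ♛ ♚ · · ♜│8
7│♟ ♟ ♟ · ♟ · ♝ ♟│7
6│♞ · · · · · · ·│6
5│· · · ♟ · ♟ · ·│5
4│· · ♘ · · · · ·│4
3│· · · · · · · ·│3
2│♙ ♙ ♙ ♙ ♙ ♙ ♙ ♙│2
1│♖ · ♗ ♕ ♔ ♗ · ♖│1
  ─────────────────
  a b c d e f g h

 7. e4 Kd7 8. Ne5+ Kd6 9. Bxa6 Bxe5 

  a b c d e f g h
  ─────────────────
8│♜ · ♝ ♛ · · · ♜│8
7│♟ ♟ ♟ · ♟ · · ♟│7
6│♗ · · ♚ · · · ·│6
5│· · · ♟ ♝ ♟ · ·│5
4│· · · · ♙ · · ·│4
3│· · · · · · · ·│3
2│♙ ♙ ♙ ♙ · ♙ ♙ ♙│2
1│♖ · ♗ ♕ ♔ · · ♖│1
  ─────────────────
  a b c d e f g h

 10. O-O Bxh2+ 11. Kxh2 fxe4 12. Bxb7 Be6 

  a b c d e f g h
  ─────────────────
8│♜ · · ♛ · · · ♜│8
7│♟ ♗ ♟ · ♟ · · ♟│7
6│· · · ♚ ♝ · · ·│6
5│· · · ♟ · · · ·│5
4│· · · · ♟ · · ·│4
3│· · · · · · · ·│3
2│♙ ♙ ♙ ♙ · ♙ ♙ ♔│2
1│♖ · ♗ ♕ · ♖ · ·│1
  ─────────────────
  a b c d e f g h

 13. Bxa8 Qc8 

  a b c d e f g h
  ─────────────────
8│♗ · ♛ · · · · ♜│8
7│♟ · ♟ · ♟ · · ♟│7
6│· · · ♚ ♝ · · ·│6
5│· · · ♟ · · · ·│5
4│· · · · ♟ · · ·│4
3│· · · · · · · ·│3
2│♙ ♙ ♙ ♙ · ♙ ♙ ♔│2
1│♖ · ♗ ♕ · ♖ · ·│1
  ─────────────────
  a b c d e f g h


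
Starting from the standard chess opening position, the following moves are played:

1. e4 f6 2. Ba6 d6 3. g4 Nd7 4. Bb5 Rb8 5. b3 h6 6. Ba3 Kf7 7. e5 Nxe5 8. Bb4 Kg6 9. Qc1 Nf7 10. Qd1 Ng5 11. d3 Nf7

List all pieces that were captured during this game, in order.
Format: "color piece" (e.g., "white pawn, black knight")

Tracking captures:
  Nxe5: captured white pawn

white pawn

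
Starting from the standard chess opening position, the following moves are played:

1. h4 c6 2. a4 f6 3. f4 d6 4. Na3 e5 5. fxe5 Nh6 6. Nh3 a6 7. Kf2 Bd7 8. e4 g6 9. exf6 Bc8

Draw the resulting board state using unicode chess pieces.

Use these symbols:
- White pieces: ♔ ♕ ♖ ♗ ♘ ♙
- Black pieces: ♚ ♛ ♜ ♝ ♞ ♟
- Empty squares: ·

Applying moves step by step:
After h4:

♜ ♞ ♝ ♛ ♚ ♝ ♞ ♜
♟ ♟ ♟ ♟ ♟ ♟ ♟ ♟
· · · · · · · ·
· · · · · · · ·
· · · · · · · ♙
· · · · · · · ·
♙ ♙ ♙ ♙ ♙ ♙ ♙ ·
♖ ♘ ♗ ♕ ♔ ♗ ♘ ♖


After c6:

♜ ♞ ♝ ♛ ♚ ♝ ♞ ♜
♟ ♟ · ♟ ♟ ♟ ♟ ♟
· · ♟ · · · · ·
· · · · · · · ·
· · · · · · · ♙
· · · · · · · ·
♙ ♙ ♙ ♙ ♙ ♙ ♙ ·
♖ ♘ ♗ ♕ ♔ ♗ ♘ ♖


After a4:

♜ ♞ ♝ ♛ ♚ ♝ ♞ ♜
♟ ♟ · ♟ ♟ ♟ ♟ ♟
· · ♟ · · · · ·
· · · · · · · ·
♙ · · · · · · ♙
· · · · · · · ·
· ♙ ♙ ♙ ♙ ♙ ♙ ·
♖ ♘ ♗ ♕ ♔ ♗ ♘ ♖


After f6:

♜ ♞ ♝ ♛ ♚ ♝ ♞ ♜
♟ ♟ · ♟ ♟ · ♟ ♟
· · ♟ · · ♟ · ·
· · · · · · · ·
♙ · · · · · · ♙
· · · · · · · ·
· ♙ ♙ ♙ ♙ ♙ ♙ ·
♖ ♘ ♗ ♕ ♔ ♗ ♘ ♖


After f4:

♜ ♞ ♝ ♛ ♚ ♝ ♞ ♜
♟ ♟ · ♟ ♟ · ♟ ♟
· · ♟ · · ♟ · ·
· · · · · · · ·
♙ · · · · ♙ · ♙
· · · · · · · ·
· ♙ ♙ ♙ ♙ · ♙ ·
♖ ♘ ♗ ♕ ♔ ♗ ♘ ♖


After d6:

♜ ♞ ♝ ♛ ♚ ♝ ♞ ♜
♟ ♟ · · ♟ · ♟ ♟
· · ♟ ♟ · ♟ · ·
· · · · · · · ·
♙ · · · · ♙ · ♙
· · · · · · · ·
· ♙ ♙ ♙ ♙ · ♙ ·
♖ ♘ ♗ ♕ ♔ ♗ ♘ ♖


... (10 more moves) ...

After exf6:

♜ ♞ · ♛ ♚ ♝ · ♜
· ♟ · ♝ · · · ♟
♟ · ♟ ♟ · ♙ ♟ ♞
· · · · · · · ·
♙ · · · ♙ · · ♙
♘ · · · · · · ♘
· ♙ ♙ ♙ · ♔ ♙ ·
♖ · ♗ ♕ · ♗ · ♖


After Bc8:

♜ ♞ ♝ ♛ ♚ ♝ · ♜
· ♟ · · · · · ♟
♟ · ♟ ♟ · ♙ ♟ ♞
· · · · · · · ·
♙ · · · ♙ · · ♙
♘ · · · · · · ♘
· ♙ ♙ ♙ · ♔ ♙ ·
♖ · ♗ ♕ · ♗ · ♖



  a b c d e f g h
  ─────────────────
8│♜ ♞ ♝ ♛ ♚ ♝ · ♜│8
7│· ♟ · · · · · ♟│7
6│♟ · ♟ ♟ · ♙ ♟ ♞│6
5│· · · · · · · ·│5
4│♙ · · · ♙ · · ♙│4
3│♘ · · · · · · ♘│3
2│· ♙ ♙ ♙ · ♔ ♙ ·│2
1│♖ · ♗ ♕ · ♗ · ♖│1
  ─────────────────
  a b c d e f g h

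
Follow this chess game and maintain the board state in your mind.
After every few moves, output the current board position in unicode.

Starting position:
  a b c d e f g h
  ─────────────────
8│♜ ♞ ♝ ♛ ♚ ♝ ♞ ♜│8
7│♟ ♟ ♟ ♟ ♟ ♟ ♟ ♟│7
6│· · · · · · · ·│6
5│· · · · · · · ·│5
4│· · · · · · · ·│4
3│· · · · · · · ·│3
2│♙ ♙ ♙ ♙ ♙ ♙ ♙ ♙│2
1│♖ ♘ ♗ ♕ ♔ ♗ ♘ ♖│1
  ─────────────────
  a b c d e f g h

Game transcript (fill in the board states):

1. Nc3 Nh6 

  a b c d e f g h
  ─────────────────
8│♜ ♞ ♝ ♛ ♚ ♝ · ♜│8
7│♟ ♟ ♟ ♟ ♟ ♟ ♟ ♟│7
6│· · · · · · · ♞│6
5│· · · · · · · ·│5
4│· · · · · · · ·│4
3│· · ♘ · · · · ·│3
2│♙ ♙ ♙ ♙ ♙ ♙ ♙ ♙│2
1│♖ · ♗ ♕ ♔ ♗ ♘ ♖│1
  ─────────────────
  a b c d e f g h

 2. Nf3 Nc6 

  a b c d e f g h
  ─────────────────
8│♜ · ♝ ♛ ♚ ♝ · ♜│8
7│♟ ♟ ♟ ♟ ♟ ♟ ♟ ♟│7
6│· · ♞ · · · · ♞│6
5│· · · · · · · ·│5
4│· · · · · · · ·│4
3│· · ♘ · · ♘ · ·│3
2│♙ ♙ ♙ ♙ ♙ ♙ ♙ ♙│2
1│♖ · ♗ ♕ ♔ ♗ · ♖│1
  ─────────────────
  a b c d e f g h

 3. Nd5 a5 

  a b c d e f g h
  ─────────────────
8│♜ · ♝ ♛ ♚ ♝ · ♜│8
7│· ♟ ♟ ♟ ♟ ♟ ♟ ♟│7
6│· · ♞ · · · · ♞│6
5│♟ · · ♘ · · · ·│5
4│· · · · · · · ·│4
3│· · · · · ♘ · ·│3
2│♙ ♙ ♙ ♙ ♙ ♙ ♙ ♙│2
1│♖ · ♗ ♕ ♔ ♗ · ♖│1
  ─────────────────
  a b c d e f g h

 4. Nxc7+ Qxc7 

  a b c d e f g h
  ─────────────────
8│♜ · ♝ · ♚ ♝ · ♜│8
7│· ♟ ♛ ♟ ♟ ♟ ♟ ♟│7
6│· · ♞ · · · · ♞│6
5│♟ · · · · · · ·│5
4│· · · · · · · ·│4
3│· · · · · ♘ · ·│3
2│♙ ♙ ♙ ♙ ♙ ♙ ♙ ♙│2
1│♖ · ♗ ♕ ♔ ♗ · ♖│1
  ─────────────────
  a b c d e f g h

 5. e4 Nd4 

  a b c d e f g h
  ─────────────────
8│♜ · ♝ · ♚ ♝ · ♜│8
7│· ♟ ♛ ♟ ♟ ♟ ♟ ♟│7
6│· · · · · · · ♞│6
5│♟ · · · · · · ·│5
4│· · · ♞ ♙ · · ·│4
3│· · · · · ♘ · ·│3
2│♙ ♙ ♙ ♙ · ♙ ♙ ♙│2
1│♖ · ♗ ♕ ♔ ♗ · ♖│1
  ─────────────────
  a b c d e f g h



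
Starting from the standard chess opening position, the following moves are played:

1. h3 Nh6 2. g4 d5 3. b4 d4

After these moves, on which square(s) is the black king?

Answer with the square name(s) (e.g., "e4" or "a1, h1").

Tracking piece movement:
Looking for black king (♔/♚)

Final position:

  a b c d e f g h
  ─────────────────
8│♜ ♞ ♝ ♛ ♚ ♝ · ♜│8
7│♟ ♟ ♟ · ♟ ♟ ♟ ♟│7
6│· · · · · · · ♞│6
5│· · · · · · · ·│5
4│· ♙ · ♟ · · ♙ ·│4
3│· · · · · · · ♙│3
2│♙ · ♙ ♙ ♙ ♙ · ·│2
1│♖ ♘ ♗ ♕ ♔ ♗ ♘ ♖│1
  ─────────────────
  a b c d e f g h


e8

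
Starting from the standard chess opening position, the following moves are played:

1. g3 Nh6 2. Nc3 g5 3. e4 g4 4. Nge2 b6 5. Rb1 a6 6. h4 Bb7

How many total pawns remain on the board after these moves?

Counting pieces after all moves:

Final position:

  a b c d e f g h
  ─────────────────
8│♜ ♞ · ♛ ♚ ♝ · ♜│8
7│· ♝ ♟ ♟ ♟ ♟ · ♟│7
6│♟ ♟ · · · · · ♞│6
5│· · · · · · · ·│5
4│· · · · ♙ · ♟ ♙│4
3│· · ♘ · · · ♙ ·│3
2│♙ ♙ ♙ ♙ ♘ ♙ · ·│2
1│· ♖ ♗ ♕ ♔ ♗ · ♖│1
  ─────────────────
  a b c d e f g h


16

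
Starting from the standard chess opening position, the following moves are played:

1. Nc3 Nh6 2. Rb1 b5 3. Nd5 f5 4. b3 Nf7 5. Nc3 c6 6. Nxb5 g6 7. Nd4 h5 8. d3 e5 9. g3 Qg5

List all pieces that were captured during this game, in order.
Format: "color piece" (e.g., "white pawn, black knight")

Tracking captures:
  Nxb5: captured black pawn

black pawn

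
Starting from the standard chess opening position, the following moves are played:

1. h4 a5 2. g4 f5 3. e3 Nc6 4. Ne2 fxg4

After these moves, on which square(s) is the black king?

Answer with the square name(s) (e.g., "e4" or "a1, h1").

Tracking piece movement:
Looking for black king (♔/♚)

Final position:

  a b c d e f g h
  ─────────────────
8│♜ · ♝ ♛ ♚ ♝ ♞ ♜│8
7│· ♟ ♟ ♟ ♟ · ♟ ♟│7
6│· · ♞ · · · · ·│6
5│♟ · · · · · · ·│5
4│· · · · · · ♟ ♙│4
3│· · · · ♙ · · ·│3
2│♙ ♙ ♙ ♙ ♘ ♙ · ·│2
1│♖ ♘ ♗ ♕ ♔ ♗ · ♖│1
  ─────────────────
  a b c d e f g h


e8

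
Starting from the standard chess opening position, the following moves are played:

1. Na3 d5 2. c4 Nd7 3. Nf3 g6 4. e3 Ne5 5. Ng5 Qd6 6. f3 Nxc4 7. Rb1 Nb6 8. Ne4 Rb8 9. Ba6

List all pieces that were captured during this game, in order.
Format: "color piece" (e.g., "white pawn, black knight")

Tracking captures:
  Nxc4: captured white pawn

white pawn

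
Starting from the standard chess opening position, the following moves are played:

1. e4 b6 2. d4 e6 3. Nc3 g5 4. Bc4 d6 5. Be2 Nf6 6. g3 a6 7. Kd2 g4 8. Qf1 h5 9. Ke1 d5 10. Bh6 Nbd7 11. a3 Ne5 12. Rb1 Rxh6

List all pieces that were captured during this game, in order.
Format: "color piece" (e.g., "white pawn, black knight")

Tracking captures:
  Rxh6: captured white bishop

white bishop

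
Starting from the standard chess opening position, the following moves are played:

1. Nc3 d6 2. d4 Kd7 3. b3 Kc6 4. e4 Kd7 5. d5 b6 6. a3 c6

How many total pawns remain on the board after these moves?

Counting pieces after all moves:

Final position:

  a b c d e f g h
  ─────────────────
8│♜ ♞ ♝ ♛ · ♝ ♞ ♜│8
7│♟ · · ♚ ♟ ♟ ♟ ♟│7
6│· ♟ ♟ ♟ · · · ·│6
5│· · · ♙ · · · ·│5
4│· · · · ♙ · · ·│4
3│♙ ♙ ♘ · · · · ·│3
2│· · ♙ · · ♙ ♙ ♙│2
1│♖ · ♗ ♕ ♔ ♗ ♘ ♖│1
  ─────────────────
  a b c d e f g h


16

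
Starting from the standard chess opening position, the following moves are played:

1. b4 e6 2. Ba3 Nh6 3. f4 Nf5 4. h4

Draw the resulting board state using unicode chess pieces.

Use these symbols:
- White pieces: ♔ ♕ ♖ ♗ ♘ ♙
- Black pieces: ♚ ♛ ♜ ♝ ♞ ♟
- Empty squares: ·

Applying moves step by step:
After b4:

♜ ♞ ♝ ♛ ♚ ♝ ♞ ♜
♟ ♟ ♟ ♟ ♟ ♟ ♟ ♟
· · · · · · · ·
· · · · · · · ·
· ♙ · · · · · ·
· · · · · · · ·
♙ · ♙ ♙ ♙ ♙ ♙ ♙
♖ ♘ ♗ ♕ ♔ ♗ ♘ ♖


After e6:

♜ ♞ ♝ ♛ ♚ ♝ ♞ ♜
♟ ♟ ♟ ♟ · ♟ ♟ ♟
· · · · ♟ · · ·
· · · · · · · ·
· ♙ · · · · · ·
· · · · · · · ·
♙ · ♙ ♙ ♙ ♙ ♙ ♙
♖ ♘ ♗ ♕ ♔ ♗ ♘ ♖


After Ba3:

♜ ♞ ♝ ♛ ♚ ♝ ♞ ♜
♟ ♟ ♟ ♟ · ♟ ♟ ♟
· · · · ♟ · · ·
· · · · · · · ·
· ♙ · · · · · ·
♗ · · · · · · ·
♙ · ♙ ♙ ♙ ♙ ♙ ♙
♖ ♘ · ♕ ♔ ♗ ♘ ♖


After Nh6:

♜ ♞ ♝ ♛ ♚ ♝ · ♜
♟ ♟ ♟ ♟ · ♟ ♟ ♟
· · · · ♟ · · ♞
· · · · · · · ·
· ♙ · · · · · ·
♗ · · · · · · ·
♙ · ♙ ♙ ♙ ♙ ♙ ♙
♖ ♘ · ♕ ♔ ♗ ♘ ♖


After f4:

♜ ♞ ♝ ♛ ♚ ♝ · ♜
♟ ♟ ♟ ♟ · ♟ ♟ ♟
· · · · ♟ · · ♞
· · · · · · · ·
· ♙ · · · ♙ · ·
♗ · · · · · · ·
♙ · ♙ ♙ ♙ · ♙ ♙
♖ ♘ · ♕ ♔ ♗ ♘ ♖


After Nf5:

♜ ♞ ♝ ♛ ♚ ♝ · ♜
♟ ♟ ♟ ♟ · ♟ ♟ ♟
· · · · ♟ · · ·
· · · · · ♞ · ·
· ♙ · · · ♙ · ·
♗ · · · · · · ·
♙ · ♙ ♙ ♙ · ♙ ♙
♖ ♘ · ♕ ♔ ♗ ♘ ♖


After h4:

♜ ♞ ♝ ♛ ♚ ♝ · ♜
♟ ♟ ♟ ♟ · ♟ ♟ ♟
· · · · ♟ · · ·
· · · · · ♞ · ·
· ♙ · · · ♙ · ♙
♗ · · · · · · ·
♙ · ♙ ♙ ♙ · ♙ ·
♖ ♘ · ♕ ♔ ♗ ♘ ♖



  a b c d e f g h
  ─────────────────
8│♜ ♞ ♝ ♛ ♚ ♝ · ♜│8
7│♟ ♟ ♟ ♟ · ♟ ♟ ♟│7
6│· · · · ♟ · · ·│6
5│· · · · · ♞ · ·│5
4│· ♙ · · · ♙ · ♙│4
3│♗ · · · · · · ·│3
2│♙ · ♙ ♙ ♙ · ♙ ·│2
1│♖ ♘ · ♕ ♔ ♗ ♘ ♖│1
  ─────────────────
  a b c d e f g h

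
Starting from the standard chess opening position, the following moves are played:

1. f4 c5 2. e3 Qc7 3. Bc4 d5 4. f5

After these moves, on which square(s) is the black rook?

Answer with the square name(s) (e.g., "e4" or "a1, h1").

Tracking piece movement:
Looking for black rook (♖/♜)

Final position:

  a b c d e f g h
  ─────────────────
8│♜ ♞ ♝ · ♚ ♝ ♞ ♜│8
7│♟ ♟ ♛ · ♟ ♟ ♟ ♟│7
6│· · · · · · · ·│6
5│· · ♟ ♟ · ♙ · ·│5
4│· · ♗ · · · · ·│4
3│· · · · ♙ · · ·│3
2│♙ ♙ ♙ ♙ · · ♙ ♙│2
1│♖ ♘ ♗ ♕ ♔ · ♘ ♖│1
  ─────────────────
  a b c d e f g h


a8, h8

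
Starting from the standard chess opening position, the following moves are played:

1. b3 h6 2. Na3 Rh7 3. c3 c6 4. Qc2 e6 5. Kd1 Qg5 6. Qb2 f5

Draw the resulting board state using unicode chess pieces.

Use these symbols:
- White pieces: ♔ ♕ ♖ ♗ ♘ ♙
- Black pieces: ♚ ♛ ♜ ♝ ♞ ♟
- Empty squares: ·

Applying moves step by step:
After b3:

♜ ♞ ♝ ♛ ♚ ♝ ♞ ♜
♟ ♟ ♟ ♟ ♟ ♟ ♟ ♟
· · · · · · · ·
· · · · · · · ·
· · · · · · · ·
· ♙ · · · · · ·
♙ · ♙ ♙ ♙ ♙ ♙ ♙
♖ ♘ ♗ ♕ ♔ ♗ ♘ ♖


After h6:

♜ ♞ ♝ ♛ ♚ ♝ ♞ ♜
♟ ♟ ♟ ♟ ♟ ♟ ♟ ·
· · · · · · · ♟
· · · · · · · ·
· · · · · · · ·
· ♙ · · · · · ·
♙ · ♙ ♙ ♙ ♙ ♙ ♙
♖ ♘ ♗ ♕ ♔ ♗ ♘ ♖


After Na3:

♜ ♞ ♝ ♛ ♚ ♝ ♞ ♜
♟ ♟ ♟ ♟ ♟ ♟ ♟ ·
· · · · · · · ♟
· · · · · · · ·
· · · · · · · ·
♘ ♙ · · · · · ·
♙ · ♙ ♙ ♙ ♙ ♙ ♙
♖ · ♗ ♕ ♔ ♗ ♘ ♖


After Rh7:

♜ ♞ ♝ ♛ ♚ ♝ ♞ ·
♟ ♟ ♟ ♟ ♟ ♟ ♟ ♜
· · · · · · · ♟
· · · · · · · ·
· · · · · · · ·
♘ ♙ · · · · · ·
♙ · ♙ ♙ ♙ ♙ ♙ ♙
♖ · ♗ ♕ ♔ ♗ ♘ ♖


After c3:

♜ ♞ ♝ ♛ ♚ ♝ ♞ ·
♟ ♟ ♟ ♟ ♟ ♟ ♟ ♜
· · · · · · · ♟
· · · · · · · ·
· · · · · · · ·
♘ ♙ ♙ · · · · ·
♙ · · ♙ ♙ ♙ ♙ ♙
♖ · ♗ ♕ ♔ ♗ ♘ ♖


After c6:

♜ ♞ ♝ ♛ ♚ ♝ ♞ ·
♟ ♟ · ♟ ♟ ♟ ♟ ♜
· · ♟ · · · · ♟
· · · · · · · ·
· · · · · · · ·
♘ ♙ ♙ · · · · ·
♙ · · ♙ ♙ ♙ ♙ ♙
♖ · ♗ ♕ ♔ ♗ ♘ ♖


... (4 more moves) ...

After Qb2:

♜ ♞ ♝ · ♚ ♝ ♞ ·
♟ ♟ · ♟ · ♟ ♟ ♜
· · ♟ · ♟ · · ♟
· · · · · · ♛ ·
· · · · · · · ·
♘ ♙ ♙ · · · · ·
♙ ♕ · ♙ ♙ ♙ ♙ ♙
♖ · ♗ ♔ · ♗ ♘ ♖


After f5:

♜ ♞ ♝ · ♚ ♝ ♞ ·
♟ ♟ · ♟ · · ♟ ♜
· · ♟ · ♟ · · ♟
· · · · · ♟ ♛ ·
· · · · · · · ·
♘ ♙ ♙ · · · · ·
♙ ♕ · ♙ ♙ ♙ ♙ ♙
♖ · ♗ ♔ · ♗ ♘ ♖



  a b c d e f g h
  ─────────────────
8│♜ ♞ ♝ · ♚ ♝ ♞ ·│8
7│♟ ♟ · ♟ · · ♟ ♜│7
6│· · ♟ · ♟ · · ♟│6
5│· · · · · ♟ ♛ ·│5
4│· · · · · · · ·│4
3│♘ ♙ ♙ · · · · ·│3
2│♙ ♕ · ♙ ♙ ♙ ♙ ♙│2
1│♖ · ♗ ♔ · ♗ ♘ ♖│1
  ─────────────────
  a b c d e f g h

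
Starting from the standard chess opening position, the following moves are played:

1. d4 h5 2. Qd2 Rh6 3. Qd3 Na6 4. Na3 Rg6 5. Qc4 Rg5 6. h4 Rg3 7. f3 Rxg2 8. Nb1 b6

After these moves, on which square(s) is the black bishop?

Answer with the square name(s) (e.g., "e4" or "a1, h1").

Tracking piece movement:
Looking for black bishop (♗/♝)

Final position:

  a b c d e f g h
  ─────────────────
8│♜ · ♝ ♛ ♚ ♝ ♞ ·│8
7│♟ · ♟ ♟ ♟ ♟ ♟ ·│7
6│♞ ♟ · · · · · ·│6
5│· · · · · · · ♟│5
4│· · ♕ ♙ · · · ♙│4
3│· · · · · ♙ · ·│3
2│♙ ♙ ♙ · ♙ · ♜ ·│2
1│♖ ♘ ♗ · ♔ ♗ ♘ ♖│1
  ─────────────────
  a b c d e f g h


c8, f8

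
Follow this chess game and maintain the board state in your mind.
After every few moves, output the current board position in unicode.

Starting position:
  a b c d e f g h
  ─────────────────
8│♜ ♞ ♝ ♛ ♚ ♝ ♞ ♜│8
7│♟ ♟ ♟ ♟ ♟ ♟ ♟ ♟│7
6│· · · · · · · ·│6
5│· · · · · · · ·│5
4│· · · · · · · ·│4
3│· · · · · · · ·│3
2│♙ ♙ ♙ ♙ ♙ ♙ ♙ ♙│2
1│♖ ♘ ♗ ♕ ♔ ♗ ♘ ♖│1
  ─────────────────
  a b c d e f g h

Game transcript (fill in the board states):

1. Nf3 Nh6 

  a b c d e f g h
  ─────────────────
8│♜ ♞ ♝ ♛ ♚ ♝ · ♜│8
7│♟ ♟ ♟ ♟ ♟ ♟ ♟ ♟│7
6│· · · · · · · ♞│6
5│· · · · · · · ·│5
4│· · · · · · · ·│4
3│· · · · · ♘ · ·│3
2│♙ ♙ ♙ ♙ ♙ ♙ ♙ ♙│2
1│♖ ♘ ♗ ♕ ♔ ♗ · ♖│1
  ─────────────────
  a b c d e f g h

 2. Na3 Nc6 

  a b c d e f g h
  ─────────────────
8│♜ · ♝ ♛ ♚ ♝ · ♜│8
7│♟ ♟ ♟ ♟ ♟ ♟ ♟ ♟│7
6│· · ♞ · · · · ♞│6
5│· · · · · · · ·│5
4│· · · · · · · ·│4
3│♘ · · · · ♘ · ·│3
2│♙ ♙ ♙ ♙ ♙ ♙ ♙ ♙│2
1│♖ · ♗ ♕ ♔ ♗ · ♖│1
  ─────────────────
  a b c d e f g h

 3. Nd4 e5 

  a b c d e f g h
  ─────────────────
8│♜ · ♝ ♛ ♚ ♝ · ♜│8
7│♟ ♟ ♟ ♟ · ♟ ♟ ♟│7
6│· · ♞ · · · · ♞│6
5│· · · · ♟ · · ·│5
4│· · · ♘ · · · ·│4
3│♘ · · · · · · ·│3
2│♙ ♙ ♙ ♙ ♙ ♙ ♙ ♙│2
1│♖ · ♗ ♕ ♔ ♗ · ♖│1
  ─────────────────
  a b c d e f g h

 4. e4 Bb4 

  a b c d e f g h
  ─────────────────
8│♜ · ♝ ♛ ♚ · · ♜│8
7│♟ ♟ ♟ ♟ · ♟ ♟ ♟│7
6│· · ♞ · · · · ♞│6
5│· · · · ♟ · · ·│5
4│· ♝ · ♘ ♙ · · ·│4
3│♘ · · · · · · ·│3
2│♙ ♙ ♙ ♙ · ♙ ♙ ♙│2
1│♖ · ♗ ♕ ♔ ♗ · ♖│1
  ─────────────────
  a b c d e f g h

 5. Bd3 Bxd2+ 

  a b c d e f g h
  ─────────────────
8│♜ · ♝ ♛ ♚ · · ♜│8
7│♟ ♟ ♟ ♟ · ♟ ♟ ♟│7
6│· · ♞ · · · · ♞│6
5│· · · · ♟ · · ·│5
4│· · · ♘ ♙ · · ·│4
3│♘ · · ♗ · · · ·│3
2│♙ ♙ ♙ ♝ · ♙ ♙ ♙│2
1│♖ · ♗ ♕ ♔ · · ♖│1
  ─────────────────
  a b c d e f g h

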